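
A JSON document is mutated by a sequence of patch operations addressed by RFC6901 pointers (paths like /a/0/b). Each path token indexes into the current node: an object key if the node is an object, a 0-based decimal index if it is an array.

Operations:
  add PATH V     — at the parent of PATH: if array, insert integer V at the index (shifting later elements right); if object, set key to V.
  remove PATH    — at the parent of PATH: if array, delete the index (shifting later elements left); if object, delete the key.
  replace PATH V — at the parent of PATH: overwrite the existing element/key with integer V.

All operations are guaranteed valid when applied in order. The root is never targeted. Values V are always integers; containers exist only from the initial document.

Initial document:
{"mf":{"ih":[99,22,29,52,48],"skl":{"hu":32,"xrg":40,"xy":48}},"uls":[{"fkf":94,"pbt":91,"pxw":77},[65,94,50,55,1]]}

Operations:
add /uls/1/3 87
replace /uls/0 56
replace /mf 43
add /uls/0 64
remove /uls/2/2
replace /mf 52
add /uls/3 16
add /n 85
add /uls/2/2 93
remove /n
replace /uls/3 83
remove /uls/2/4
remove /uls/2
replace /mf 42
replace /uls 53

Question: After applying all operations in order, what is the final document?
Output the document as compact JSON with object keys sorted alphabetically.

After op 1 (add /uls/1/3 87): {"mf":{"ih":[99,22,29,52,48],"skl":{"hu":32,"xrg":40,"xy":48}},"uls":[{"fkf":94,"pbt":91,"pxw":77},[65,94,50,87,55,1]]}
After op 2 (replace /uls/0 56): {"mf":{"ih":[99,22,29,52,48],"skl":{"hu":32,"xrg":40,"xy":48}},"uls":[56,[65,94,50,87,55,1]]}
After op 3 (replace /mf 43): {"mf":43,"uls":[56,[65,94,50,87,55,1]]}
After op 4 (add /uls/0 64): {"mf":43,"uls":[64,56,[65,94,50,87,55,1]]}
After op 5 (remove /uls/2/2): {"mf":43,"uls":[64,56,[65,94,87,55,1]]}
After op 6 (replace /mf 52): {"mf":52,"uls":[64,56,[65,94,87,55,1]]}
After op 7 (add /uls/3 16): {"mf":52,"uls":[64,56,[65,94,87,55,1],16]}
After op 8 (add /n 85): {"mf":52,"n":85,"uls":[64,56,[65,94,87,55,1],16]}
After op 9 (add /uls/2/2 93): {"mf":52,"n":85,"uls":[64,56,[65,94,93,87,55,1],16]}
After op 10 (remove /n): {"mf":52,"uls":[64,56,[65,94,93,87,55,1],16]}
After op 11 (replace /uls/3 83): {"mf":52,"uls":[64,56,[65,94,93,87,55,1],83]}
After op 12 (remove /uls/2/4): {"mf":52,"uls":[64,56,[65,94,93,87,1],83]}
After op 13 (remove /uls/2): {"mf":52,"uls":[64,56,83]}
After op 14 (replace /mf 42): {"mf":42,"uls":[64,56,83]}
After op 15 (replace /uls 53): {"mf":42,"uls":53}

Answer: {"mf":42,"uls":53}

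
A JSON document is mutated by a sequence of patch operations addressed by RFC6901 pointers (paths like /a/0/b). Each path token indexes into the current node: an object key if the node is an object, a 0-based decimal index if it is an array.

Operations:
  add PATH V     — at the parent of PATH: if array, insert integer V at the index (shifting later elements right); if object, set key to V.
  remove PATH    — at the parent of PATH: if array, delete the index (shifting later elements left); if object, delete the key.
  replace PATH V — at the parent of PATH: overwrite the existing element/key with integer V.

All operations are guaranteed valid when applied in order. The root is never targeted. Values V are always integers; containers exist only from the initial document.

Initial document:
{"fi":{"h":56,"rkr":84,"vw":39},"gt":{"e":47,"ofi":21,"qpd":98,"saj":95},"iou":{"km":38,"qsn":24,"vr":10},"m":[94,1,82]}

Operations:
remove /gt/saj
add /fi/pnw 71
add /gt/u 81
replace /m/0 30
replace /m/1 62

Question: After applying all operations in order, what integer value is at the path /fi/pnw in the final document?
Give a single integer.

After op 1 (remove /gt/saj): {"fi":{"h":56,"rkr":84,"vw":39},"gt":{"e":47,"ofi":21,"qpd":98},"iou":{"km":38,"qsn":24,"vr":10},"m":[94,1,82]}
After op 2 (add /fi/pnw 71): {"fi":{"h":56,"pnw":71,"rkr":84,"vw":39},"gt":{"e":47,"ofi":21,"qpd":98},"iou":{"km":38,"qsn":24,"vr":10},"m":[94,1,82]}
After op 3 (add /gt/u 81): {"fi":{"h":56,"pnw":71,"rkr":84,"vw":39},"gt":{"e":47,"ofi":21,"qpd":98,"u":81},"iou":{"km":38,"qsn":24,"vr":10},"m":[94,1,82]}
After op 4 (replace /m/0 30): {"fi":{"h":56,"pnw":71,"rkr":84,"vw":39},"gt":{"e":47,"ofi":21,"qpd":98,"u":81},"iou":{"km":38,"qsn":24,"vr":10},"m":[30,1,82]}
After op 5 (replace /m/1 62): {"fi":{"h":56,"pnw":71,"rkr":84,"vw":39},"gt":{"e":47,"ofi":21,"qpd":98,"u":81},"iou":{"km":38,"qsn":24,"vr":10},"m":[30,62,82]}
Value at /fi/pnw: 71

Answer: 71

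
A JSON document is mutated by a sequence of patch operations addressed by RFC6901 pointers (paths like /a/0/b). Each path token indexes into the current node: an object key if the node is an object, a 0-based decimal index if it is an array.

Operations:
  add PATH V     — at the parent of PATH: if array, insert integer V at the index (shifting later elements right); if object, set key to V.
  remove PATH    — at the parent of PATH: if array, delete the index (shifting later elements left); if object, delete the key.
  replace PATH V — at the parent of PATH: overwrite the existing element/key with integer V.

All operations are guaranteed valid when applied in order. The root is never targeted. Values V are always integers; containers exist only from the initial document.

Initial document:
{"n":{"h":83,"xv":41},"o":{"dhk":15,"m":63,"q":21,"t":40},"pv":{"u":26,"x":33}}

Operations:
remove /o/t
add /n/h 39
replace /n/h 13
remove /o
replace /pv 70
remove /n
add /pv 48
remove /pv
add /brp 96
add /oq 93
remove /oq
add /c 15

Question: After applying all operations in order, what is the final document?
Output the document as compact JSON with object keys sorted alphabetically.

Answer: {"brp":96,"c":15}

Derivation:
After op 1 (remove /o/t): {"n":{"h":83,"xv":41},"o":{"dhk":15,"m":63,"q":21},"pv":{"u":26,"x":33}}
After op 2 (add /n/h 39): {"n":{"h":39,"xv":41},"o":{"dhk":15,"m":63,"q":21},"pv":{"u":26,"x":33}}
After op 3 (replace /n/h 13): {"n":{"h":13,"xv":41},"o":{"dhk":15,"m":63,"q":21},"pv":{"u":26,"x":33}}
After op 4 (remove /o): {"n":{"h":13,"xv":41},"pv":{"u":26,"x":33}}
After op 5 (replace /pv 70): {"n":{"h":13,"xv":41},"pv":70}
After op 6 (remove /n): {"pv":70}
After op 7 (add /pv 48): {"pv":48}
After op 8 (remove /pv): {}
After op 9 (add /brp 96): {"brp":96}
After op 10 (add /oq 93): {"brp":96,"oq":93}
After op 11 (remove /oq): {"brp":96}
After op 12 (add /c 15): {"brp":96,"c":15}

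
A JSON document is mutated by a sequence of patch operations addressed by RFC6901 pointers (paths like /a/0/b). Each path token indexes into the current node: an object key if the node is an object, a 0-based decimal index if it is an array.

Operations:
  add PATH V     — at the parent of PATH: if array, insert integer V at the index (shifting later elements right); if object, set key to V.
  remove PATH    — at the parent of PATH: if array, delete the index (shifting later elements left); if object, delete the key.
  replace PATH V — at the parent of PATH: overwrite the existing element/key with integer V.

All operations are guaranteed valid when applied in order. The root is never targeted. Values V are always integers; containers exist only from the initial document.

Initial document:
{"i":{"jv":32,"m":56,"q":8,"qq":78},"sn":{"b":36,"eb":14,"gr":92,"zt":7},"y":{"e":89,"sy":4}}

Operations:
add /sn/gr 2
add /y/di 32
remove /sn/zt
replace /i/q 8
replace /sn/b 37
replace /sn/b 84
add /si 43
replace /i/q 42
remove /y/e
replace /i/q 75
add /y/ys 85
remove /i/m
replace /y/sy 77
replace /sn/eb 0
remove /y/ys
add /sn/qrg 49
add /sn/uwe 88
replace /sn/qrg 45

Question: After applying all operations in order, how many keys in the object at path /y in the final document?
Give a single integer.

Answer: 2

Derivation:
After op 1 (add /sn/gr 2): {"i":{"jv":32,"m":56,"q":8,"qq":78},"sn":{"b":36,"eb":14,"gr":2,"zt":7},"y":{"e":89,"sy":4}}
After op 2 (add /y/di 32): {"i":{"jv":32,"m":56,"q":8,"qq":78},"sn":{"b":36,"eb":14,"gr":2,"zt":7},"y":{"di":32,"e":89,"sy":4}}
After op 3 (remove /sn/zt): {"i":{"jv":32,"m":56,"q":8,"qq":78},"sn":{"b":36,"eb":14,"gr":2},"y":{"di":32,"e":89,"sy":4}}
After op 4 (replace /i/q 8): {"i":{"jv":32,"m":56,"q":8,"qq":78},"sn":{"b":36,"eb":14,"gr":2},"y":{"di":32,"e":89,"sy":4}}
After op 5 (replace /sn/b 37): {"i":{"jv":32,"m":56,"q":8,"qq":78},"sn":{"b":37,"eb":14,"gr":2},"y":{"di":32,"e":89,"sy":4}}
After op 6 (replace /sn/b 84): {"i":{"jv":32,"m":56,"q":8,"qq":78},"sn":{"b":84,"eb":14,"gr":2},"y":{"di":32,"e":89,"sy":4}}
After op 7 (add /si 43): {"i":{"jv":32,"m":56,"q":8,"qq":78},"si":43,"sn":{"b":84,"eb":14,"gr":2},"y":{"di":32,"e":89,"sy":4}}
After op 8 (replace /i/q 42): {"i":{"jv":32,"m":56,"q":42,"qq":78},"si":43,"sn":{"b":84,"eb":14,"gr":2},"y":{"di":32,"e":89,"sy":4}}
After op 9 (remove /y/e): {"i":{"jv":32,"m":56,"q":42,"qq":78},"si":43,"sn":{"b":84,"eb":14,"gr":2},"y":{"di":32,"sy":4}}
After op 10 (replace /i/q 75): {"i":{"jv":32,"m":56,"q":75,"qq":78},"si":43,"sn":{"b":84,"eb":14,"gr":2},"y":{"di":32,"sy":4}}
After op 11 (add /y/ys 85): {"i":{"jv":32,"m":56,"q":75,"qq":78},"si":43,"sn":{"b":84,"eb":14,"gr":2},"y":{"di":32,"sy":4,"ys":85}}
After op 12 (remove /i/m): {"i":{"jv":32,"q":75,"qq":78},"si":43,"sn":{"b":84,"eb":14,"gr":2},"y":{"di":32,"sy":4,"ys":85}}
After op 13 (replace /y/sy 77): {"i":{"jv":32,"q":75,"qq":78},"si":43,"sn":{"b":84,"eb":14,"gr":2},"y":{"di":32,"sy":77,"ys":85}}
After op 14 (replace /sn/eb 0): {"i":{"jv":32,"q":75,"qq":78},"si":43,"sn":{"b":84,"eb":0,"gr":2},"y":{"di":32,"sy":77,"ys":85}}
After op 15 (remove /y/ys): {"i":{"jv":32,"q":75,"qq":78},"si":43,"sn":{"b":84,"eb":0,"gr":2},"y":{"di":32,"sy":77}}
After op 16 (add /sn/qrg 49): {"i":{"jv":32,"q":75,"qq":78},"si":43,"sn":{"b":84,"eb":0,"gr":2,"qrg":49},"y":{"di":32,"sy":77}}
After op 17 (add /sn/uwe 88): {"i":{"jv":32,"q":75,"qq":78},"si":43,"sn":{"b":84,"eb":0,"gr":2,"qrg":49,"uwe":88},"y":{"di":32,"sy":77}}
After op 18 (replace /sn/qrg 45): {"i":{"jv":32,"q":75,"qq":78},"si":43,"sn":{"b":84,"eb":0,"gr":2,"qrg":45,"uwe":88},"y":{"di":32,"sy":77}}
Size at path /y: 2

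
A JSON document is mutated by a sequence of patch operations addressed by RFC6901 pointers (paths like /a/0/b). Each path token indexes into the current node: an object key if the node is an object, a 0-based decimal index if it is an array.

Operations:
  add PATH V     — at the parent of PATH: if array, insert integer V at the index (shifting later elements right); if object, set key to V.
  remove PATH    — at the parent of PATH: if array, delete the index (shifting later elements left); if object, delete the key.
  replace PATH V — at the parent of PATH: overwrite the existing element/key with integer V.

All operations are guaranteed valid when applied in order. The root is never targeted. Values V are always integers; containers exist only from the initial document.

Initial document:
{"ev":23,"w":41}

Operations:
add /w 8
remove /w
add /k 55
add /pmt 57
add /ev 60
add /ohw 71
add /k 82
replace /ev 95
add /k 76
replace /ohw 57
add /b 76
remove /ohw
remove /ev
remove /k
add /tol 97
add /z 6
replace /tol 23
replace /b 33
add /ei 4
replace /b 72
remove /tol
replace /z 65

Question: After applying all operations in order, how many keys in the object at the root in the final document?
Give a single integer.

Answer: 4

Derivation:
After op 1 (add /w 8): {"ev":23,"w":8}
After op 2 (remove /w): {"ev":23}
After op 3 (add /k 55): {"ev":23,"k":55}
After op 4 (add /pmt 57): {"ev":23,"k":55,"pmt":57}
After op 5 (add /ev 60): {"ev":60,"k":55,"pmt":57}
After op 6 (add /ohw 71): {"ev":60,"k":55,"ohw":71,"pmt":57}
After op 7 (add /k 82): {"ev":60,"k":82,"ohw":71,"pmt":57}
After op 8 (replace /ev 95): {"ev":95,"k":82,"ohw":71,"pmt":57}
After op 9 (add /k 76): {"ev":95,"k":76,"ohw":71,"pmt":57}
After op 10 (replace /ohw 57): {"ev":95,"k":76,"ohw":57,"pmt":57}
After op 11 (add /b 76): {"b":76,"ev":95,"k":76,"ohw":57,"pmt":57}
After op 12 (remove /ohw): {"b":76,"ev":95,"k":76,"pmt":57}
After op 13 (remove /ev): {"b":76,"k":76,"pmt":57}
After op 14 (remove /k): {"b":76,"pmt":57}
After op 15 (add /tol 97): {"b":76,"pmt":57,"tol":97}
After op 16 (add /z 6): {"b":76,"pmt":57,"tol":97,"z":6}
After op 17 (replace /tol 23): {"b":76,"pmt":57,"tol":23,"z":6}
After op 18 (replace /b 33): {"b":33,"pmt":57,"tol":23,"z":6}
After op 19 (add /ei 4): {"b":33,"ei":4,"pmt":57,"tol":23,"z":6}
After op 20 (replace /b 72): {"b":72,"ei":4,"pmt":57,"tol":23,"z":6}
After op 21 (remove /tol): {"b":72,"ei":4,"pmt":57,"z":6}
After op 22 (replace /z 65): {"b":72,"ei":4,"pmt":57,"z":65}
Size at the root: 4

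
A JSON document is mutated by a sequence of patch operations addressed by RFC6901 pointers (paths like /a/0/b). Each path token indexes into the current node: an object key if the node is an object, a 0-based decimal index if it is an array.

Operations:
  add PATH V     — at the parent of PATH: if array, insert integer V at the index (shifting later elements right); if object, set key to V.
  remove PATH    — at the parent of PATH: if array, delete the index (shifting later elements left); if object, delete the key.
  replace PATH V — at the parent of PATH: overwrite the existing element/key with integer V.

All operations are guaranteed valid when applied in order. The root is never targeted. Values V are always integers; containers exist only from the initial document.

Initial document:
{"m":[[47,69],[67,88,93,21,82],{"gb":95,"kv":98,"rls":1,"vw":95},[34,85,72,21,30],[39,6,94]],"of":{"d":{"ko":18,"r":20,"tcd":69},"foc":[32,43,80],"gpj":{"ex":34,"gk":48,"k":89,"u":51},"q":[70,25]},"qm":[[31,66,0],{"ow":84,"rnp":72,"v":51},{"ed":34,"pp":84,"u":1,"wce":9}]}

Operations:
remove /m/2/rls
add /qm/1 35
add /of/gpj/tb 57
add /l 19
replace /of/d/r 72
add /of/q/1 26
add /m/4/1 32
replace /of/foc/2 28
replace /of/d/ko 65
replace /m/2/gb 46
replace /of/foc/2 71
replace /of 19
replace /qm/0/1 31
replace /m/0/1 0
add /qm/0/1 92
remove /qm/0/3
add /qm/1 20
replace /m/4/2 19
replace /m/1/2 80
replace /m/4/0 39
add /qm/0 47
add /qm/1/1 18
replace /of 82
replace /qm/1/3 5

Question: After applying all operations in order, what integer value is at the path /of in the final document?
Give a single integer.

Answer: 82

Derivation:
After op 1 (remove /m/2/rls): {"m":[[47,69],[67,88,93,21,82],{"gb":95,"kv":98,"vw":95},[34,85,72,21,30],[39,6,94]],"of":{"d":{"ko":18,"r":20,"tcd":69},"foc":[32,43,80],"gpj":{"ex":34,"gk":48,"k":89,"u":51},"q":[70,25]},"qm":[[31,66,0],{"ow":84,"rnp":72,"v":51},{"ed":34,"pp":84,"u":1,"wce":9}]}
After op 2 (add /qm/1 35): {"m":[[47,69],[67,88,93,21,82],{"gb":95,"kv":98,"vw":95},[34,85,72,21,30],[39,6,94]],"of":{"d":{"ko":18,"r":20,"tcd":69},"foc":[32,43,80],"gpj":{"ex":34,"gk":48,"k":89,"u":51},"q":[70,25]},"qm":[[31,66,0],35,{"ow":84,"rnp":72,"v":51},{"ed":34,"pp":84,"u":1,"wce":9}]}
After op 3 (add /of/gpj/tb 57): {"m":[[47,69],[67,88,93,21,82],{"gb":95,"kv":98,"vw":95},[34,85,72,21,30],[39,6,94]],"of":{"d":{"ko":18,"r":20,"tcd":69},"foc":[32,43,80],"gpj":{"ex":34,"gk":48,"k":89,"tb":57,"u":51},"q":[70,25]},"qm":[[31,66,0],35,{"ow":84,"rnp":72,"v":51},{"ed":34,"pp":84,"u":1,"wce":9}]}
After op 4 (add /l 19): {"l":19,"m":[[47,69],[67,88,93,21,82],{"gb":95,"kv":98,"vw":95},[34,85,72,21,30],[39,6,94]],"of":{"d":{"ko":18,"r":20,"tcd":69},"foc":[32,43,80],"gpj":{"ex":34,"gk":48,"k":89,"tb":57,"u":51},"q":[70,25]},"qm":[[31,66,0],35,{"ow":84,"rnp":72,"v":51},{"ed":34,"pp":84,"u":1,"wce":9}]}
After op 5 (replace /of/d/r 72): {"l":19,"m":[[47,69],[67,88,93,21,82],{"gb":95,"kv":98,"vw":95},[34,85,72,21,30],[39,6,94]],"of":{"d":{"ko":18,"r":72,"tcd":69},"foc":[32,43,80],"gpj":{"ex":34,"gk":48,"k":89,"tb":57,"u":51},"q":[70,25]},"qm":[[31,66,0],35,{"ow":84,"rnp":72,"v":51},{"ed":34,"pp":84,"u":1,"wce":9}]}
After op 6 (add /of/q/1 26): {"l":19,"m":[[47,69],[67,88,93,21,82],{"gb":95,"kv":98,"vw":95},[34,85,72,21,30],[39,6,94]],"of":{"d":{"ko":18,"r":72,"tcd":69},"foc":[32,43,80],"gpj":{"ex":34,"gk":48,"k":89,"tb":57,"u":51},"q":[70,26,25]},"qm":[[31,66,0],35,{"ow":84,"rnp":72,"v":51},{"ed":34,"pp":84,"u":1,"wce":9}]}
After op 7 (add /m/4/1 32): {"l":19,"m":[[47,69],[67,88,93,21,82],{"gb":95,"kv":98,"vw":95},[34,85,72,21,30],[39,32,6,94]],"of":{"d":{"ko":18,"r":72,"tcd":69},"foc":[32,43,80],"gpj":{"ex":34,"gk":48,"k":89,"tb":57,"u":51},"q":[70,26,25]},"qm":[[31,66,0],35,{"ow":84,"rnp":72,"v":51},{"ed":34,"pp":84,"u":1,"wce":9}]}
After op 8 (replace /of/foc/2 28): {"l":19,"m":[[47,69],[67,88,93,21,82],{"gb":95,"kv":98,"vw":95},[34,85,72,21,30],[39,32,6,94]],"of":{"d":{"ko":18,"r":72,"tcd":69},"foc":[32,43,28],"gpj":{"ex":34,"gk":48,"k":89,"tb":57,"u":51},"q":[70,26,25]},"qm":[[31,66,0],35,{"ow":84,"rnp":72,"v":51},{"ed":34,"pp":84,"u":1,"wce":9}]}
After op 9 (replace /of/d/ko 65): {"l":19,"m":[[47,69],[67,88,93,21,82],{"gb":95,"kv":98,"vw":95},[34,85,72,21,30],[39,32,6,94]],"of":{"d":{"ko":65,"r":72,"tcd":69},"foc":[32,43,28],"gpj":{"ex":34,"gk":48,"k":89,"tb":57,"u":51},"q":[70,26,25]},"qm":[[31,66,0],35,{"ow":84,"rnp":72,"v":51},{"ed":34,"pp":84,"u":1,"wce":9}]}
After op 10 (replace /m/2/gb 46): {"l":19,"m":[[47,69],[67,88,93,21,82],{"gb":46,"kv":98,"vw":95},[34,85,72,21,30],[39,32,6,94]],"of":{"d":{"ko":65,"r":72,"tcd":69},"foc":[32,43,28],"gpj":{"ex":34,"gk":48,"k":89,"tb":57,"u":51},"q":[70,26,25]},"qm":[[31,66,0],35,{"ow":84,"rnp":72,"v":51},{"ed":34,"pp":84,"u":1,"wce":9}]}
After op 11 (replace /of/foc/2 71): {"l":19,"m":[[47,69],[67,88,93,21,82],{"gb":46,"kv":98,"vw":95},[34,85,72,21,30],[39,32,6,94]],"of":{"d":{"ko":65,"r":72,"tcd":69},"foc":[32,43,71],"gpj":{"ex":34,"gk":48,"k":89,"tb":57,"u":51},"q":[70,26,25]},"qm":[[31,66,0],35,{"ow":84,"rnp":72,"v":51},{"ed":34,"pp":84,"u":1,"wce":9}]}
After op 12 (replace /of 19): {"l":19,"m":[[47,69],[67,88,93,21,82],{"gb":46,"kv":98,"vw":95},[34,85,72,21,30],[39,32,6,94]],"of":19,"qm":[[31,66,0],35,{"ow":84,"rnp":72,"v":51},{"ed":34,"pp":84,"u":1,"wce":9}]}
After op 13 (replace /qm/0/1 31): {"l":19,"m":[[47,69],[67,88,93,21,82],{"gb":46,"kv":98,"vw":95},[34,85,72,21,30],[39,32,6,94]],"of":19,"qm":[[31,31,0],35,{"ow":84,"rnp":72,"v":51},{"ed":34,"pp":84,"u":1,"wce":9}]}
After op 14 (replace /m/0/1 0): {"l":19,"m":[[47,0],[67,88,93,21,82],{"gb":46,"kv":98,"vw":95},[34,85,72,21,30],[39,32,6,94]],"of":19,"qm":[[31,31,0],35,{"ow":84,"rnp":72,"v":51},{"ed":34,"pp":84,"u":1,"wce":9}]}
After op 15 (add /qm/0/1 92): {"l":19,"m":[[47,0],[67,88,93,21,82],{"gb":46,"kv":98,"vw":95},[34,85,72,21,30],[39,32,6,94]],"of":19,"qm":[[31,92,31,0],35,{"ow":84,"rnp":72,"v":51},{"ed":34,"pp":84,"u":1,"wce":9}]}
After op 16 (remove /qm/0/3): {"l":19,"m":[[47,0],[67,88,93,21,82],{"gb":46,"kv":98,"vw":95},[34,85,72,21,30],[39,32,6,94]],"of":19,"qm":[[31,92,31],35,{"ow":84,"rnp":72,"v":51},{"ed":34,"pp":84,"u":1,"wce":9}]}
After op 17 (add /qm/1 20): {"l":19,"m":[[47,0],[67,88,93,21,82],{"gb":46,"kv":98,"vw":95},[34,85,72,21,30],[39,32,6,94]],"of":19,"qm":[[31,92,31],20,35,{"ow":84,"rnp":72,"v":51},{"ed":34,"pp":84,"u":1,"wce":9}]}
After op 18 (replace /m/4/2 19): {"l":19,"m":[[47,0],[67,88,93,21,82],{"gb":46,"kv":98,"vw":95},[34,85,72,21,30],[39,32,19,94]],"of":19,"qm":[[31,92,31],20,35,{"ow":84,"rnp":72,"v":51},{"ed":34,"pp":84,"u":1,"wce":9}]}
After op 19 (replace /m/1/2 80): {"l":19,"m":[[47,0],[67,88,80,21,82],{"gb":46,"kv":98,"vw":95},[34,85,72,21,30],[39,32,19,94]],"of":19,"qm":[[31,92,31],20,35,{"ow":84,"rnp":72,"v":51},{"ed":34,"pp":84,"u":1,"wce":9}]}
After op 20 (replace /m/4/0 39): {"l":19,"m":[[47,0],[67,88,80,21,82],{"gb":46,"kv":98,"vw":95},[34,85,72,21,30],[39,32,19,94]],"of":19,"qm":[[31,92,31],20,35,{"ow":84,"rnp":72,"v":51},{"ed":34,"pp":84,"u":1,"wce":9}]}
After op 21 (add /qm/0 47): {"l":19,"m":[[47,0],[67,88,80,21,82],{"gb":46,"kv":98,"vw":95},[34,85,72,21,30],[39,32,19,94]],"of":19,"qm":[47,[31,92,31],20,35,{"ow":84,"rnp":72,"v":51},{"ed":34,"pp":84,"u":1,"wce":9}]}
After op 22 (add /qm/1/1 18): {"l":19,"m":[[47,0],[67,88,80,21,82],{"gb":46,"kv":98,"vw":95},[34,85,72,21,30],[39,32,19,94]],"of":19,"qm":[47,[31,18,92,31],20,35,{"ow":84,"rnp":72,"v":51},{"ed":34,"pp":84,"u":1,"wce":9}]}
After op 23 (replace /of 82): {"l":19,"m":[[47,0],[67,88,80,21,82],{"gb":46,"kv":98,"vw":95},[34,85,72,21,30],[39,32,19,94]],"of":82,"qm":[47,[31,18,92,31],20,35,{"ow":84,"rnp":72,"v":51},{"ed":34,"pp":84,"u":1,"wce":9}]}
After op 24 (replace /qm/1/3 5): {"l":19,"m":[[47,0],[67,88,80,21,82],{"gb":46,"kv":98,"vw":95},[34,85,72,21,30],[39,32,19,94]],"of":82,"qm":[47,[31,18,92,5],20,35,{"ow":84,"rnp":72,"v":51},{"ed":34,"pp":84,"u":1,"wce":9}]}
Value at /of: 82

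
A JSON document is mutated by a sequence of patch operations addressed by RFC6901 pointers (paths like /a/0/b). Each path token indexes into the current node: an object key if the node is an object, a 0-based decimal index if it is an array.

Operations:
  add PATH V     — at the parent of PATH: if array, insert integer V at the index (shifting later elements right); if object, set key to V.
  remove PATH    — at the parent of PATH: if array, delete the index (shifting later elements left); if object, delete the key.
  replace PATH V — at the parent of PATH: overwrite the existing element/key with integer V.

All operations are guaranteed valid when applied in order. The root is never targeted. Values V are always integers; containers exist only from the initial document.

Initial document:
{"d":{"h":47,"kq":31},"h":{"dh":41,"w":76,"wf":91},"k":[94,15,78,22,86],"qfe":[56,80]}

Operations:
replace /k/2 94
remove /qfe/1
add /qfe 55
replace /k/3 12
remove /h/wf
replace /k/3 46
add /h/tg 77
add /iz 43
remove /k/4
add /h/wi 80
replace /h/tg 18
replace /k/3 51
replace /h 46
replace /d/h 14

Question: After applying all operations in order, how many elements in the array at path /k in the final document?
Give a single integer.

Answer: 4

Derivation:
After op 1 (replace /k/2 94): {"d":{"h":47,"kq":31},"h":{"dh":41,"w":76,"wf":91},"k":[94,15,94,22,86],"qfe":[56,80]}
After op 2 (remove /qfe/1): {"d":{"h":47,"kq":31},"h":{"dh":41,"w":76,"wf":91},"k":[94,15,94,22,86],"qfe":[56]}
After op 3 (add /qfe 55): {"d":{"h":47,"kq":31},"h":{"dh":41,"w":76,"wf":91},"k":[94,15,94,22,86],"qfe":55}
After op 4 (replace /k/3 12): {"d":{"h":47,"kq":31},"h":{"dh":41,"w":76,"wf":91},"k":[94,15,94,12,86],"qfe":55}
After op 5 (remove /h/wf): {"d":{"h":47,"kq":31},"h":{"dh":41,"w":76},"k":[94,15,94,12,86],"qfe":55}
After op 6 (replace /k/3 46): {"d":{"h":47,"kq":31},"h":{"dh":41,"w":76},"k":[94,15,94,46,86],"qfe":55}
After op 7 (add /h/tg 77): {"d":{"h":47,"kq":31},"h":{"dh":41,"tg":77,"w":76},"k":[94,15,94,46,86],"qfe":55}
After op 8 (add /iz 43): {"d":{"h":47,"kq":31},"h":{"dh":41,"tg":77,"w":76},"iz":43,"k":[94,15,94,46,86],"qfe":55}
After op 9 (remove /k/4): {"d":{"h":47,"kq":31},"h":{"dh":41,"tg":77,"w":76},"iz":43,"k":[94,15,94,46],"qfe":55}
After op 10 (add /h/wi 80): {"d":{"h":47,"kq":31},"h":{"dh":41,"tg":77,"w":76,"wi":80},"iz":43,"k":[94,15,94,46],"qfe":55}
After op 11 (replace /h/tg 18): {"d":{"h":47,"kq":31},"h":{"dh":41,"tg":18,"w":76,"wi":80},"iz":43,"k":[94,15,94,46],"qfe":55}
After op 12 (replace /k/3 51): {"d":{"h":47,"kq":31},"h":{"dh":41,"tg":18,"w":76,"wi":80},"iz":43,"k":[94,15,94,51],"qfe":55}
After op 13 (replace /h 46): {"d":{"h":47,"kq":31},"h":46,"iz":43,"k":[94,15,94,51],"qfe":55}
After op 14 (replace /d/h 14): {"d":{"h":14,"kq":31},"h":46,"iz":43,"k":[94,15,94,51],"qfe":55}
Size at path /k: 4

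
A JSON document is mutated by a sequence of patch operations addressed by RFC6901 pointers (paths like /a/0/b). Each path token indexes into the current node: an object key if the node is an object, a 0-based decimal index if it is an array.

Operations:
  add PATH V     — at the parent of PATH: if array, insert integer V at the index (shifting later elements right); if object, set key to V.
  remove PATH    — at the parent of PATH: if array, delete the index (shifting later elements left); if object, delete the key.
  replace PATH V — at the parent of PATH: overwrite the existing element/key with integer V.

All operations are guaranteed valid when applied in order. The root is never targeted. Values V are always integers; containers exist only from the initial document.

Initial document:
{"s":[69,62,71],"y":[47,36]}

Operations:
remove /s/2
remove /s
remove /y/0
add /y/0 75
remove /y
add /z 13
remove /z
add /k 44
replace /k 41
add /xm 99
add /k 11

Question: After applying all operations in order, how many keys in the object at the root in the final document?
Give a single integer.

Answer: 2

Derivation:
After op 1 (remove /s/2): {"s":[69,62],"y":[47,36]}
After op 2 (remove /s): {"y":[47,36]}
After op 3 (remove /y/0): {"y":[36]}
After op 4 (add /y/0 75): {"y":[75,36]}
After op 5 (remove /y): {}
After op 6 (add /z 13): {"z":13}
After op 7 (remove /z): {}
After op 8 (add /k 44): {"k":44}
After op 9 (replace /k 41): {"k":41}
After op 10 (add /xm 99): {"k":41,"xm":99}
After op 11 (add /k 11): {"k":11,"xm":99}
Size at the root: 2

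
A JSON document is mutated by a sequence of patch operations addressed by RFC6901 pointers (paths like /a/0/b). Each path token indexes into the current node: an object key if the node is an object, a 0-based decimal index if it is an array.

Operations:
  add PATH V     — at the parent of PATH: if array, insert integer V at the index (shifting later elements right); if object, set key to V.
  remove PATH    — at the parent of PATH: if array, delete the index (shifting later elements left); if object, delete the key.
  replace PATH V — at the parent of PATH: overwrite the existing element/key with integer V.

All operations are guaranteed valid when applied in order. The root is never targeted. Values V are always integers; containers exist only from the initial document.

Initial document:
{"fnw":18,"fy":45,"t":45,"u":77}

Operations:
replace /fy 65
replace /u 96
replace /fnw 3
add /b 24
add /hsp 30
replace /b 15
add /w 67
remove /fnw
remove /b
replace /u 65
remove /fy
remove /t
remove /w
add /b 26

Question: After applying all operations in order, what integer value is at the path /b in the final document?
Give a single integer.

Answer: 26

Derivation:
After op 1 (replace /fy 65): {"fnw":18,"fy":65,"t":45,"u":77}
After op 2 (replace /u 96): {"fnw":18,"fy":65,"t":45,"u":96}
After op 3 (replace /fnw 3): {"fnw":3,"fy":65,"t":45,"u":96}
After op 4 (add /b 24): {"b":24,"fnw":3,"fy":65,"t":45,"u":96}
After op 5 (add /hsp 30): {"b":24,"fnw":3,"fy":65,"hsp":30,"t":45,"u":96}
After op 6 (replace /b 15): {"b":15,"fnw":3,"fy":65,"hsp":30,"t":45,"u":96}
After op 7 (add /w 67): {"b":15,"fnw":3,"fy":65,"hsp":30,"t":45,"u":96,"w":67}
After op 8 (remove /fnw): {"b":15,"fy":65,"hsp":30,"t":45,"u":96,"w":67}
After op 9 (remove /b): {"fy":65,"hsp":30,"t":45,"u":96,"w":67}
After op 10 (replace /u 65): {"fy":65,"hsp":30,"t":45,"u":65,"w":67}
After op 11 (remove /fy): {"hsp":30,"t":45,"u":65,"w":67}
After op 12 (remove /t): {"hsp":30,"u":65,"w":67}
After op 13 (remove /w): {"hsp":30,"u":65}
After op 14 (add /b 26): {"b":26,"hsp":30,"u":65}
Value at /b: 26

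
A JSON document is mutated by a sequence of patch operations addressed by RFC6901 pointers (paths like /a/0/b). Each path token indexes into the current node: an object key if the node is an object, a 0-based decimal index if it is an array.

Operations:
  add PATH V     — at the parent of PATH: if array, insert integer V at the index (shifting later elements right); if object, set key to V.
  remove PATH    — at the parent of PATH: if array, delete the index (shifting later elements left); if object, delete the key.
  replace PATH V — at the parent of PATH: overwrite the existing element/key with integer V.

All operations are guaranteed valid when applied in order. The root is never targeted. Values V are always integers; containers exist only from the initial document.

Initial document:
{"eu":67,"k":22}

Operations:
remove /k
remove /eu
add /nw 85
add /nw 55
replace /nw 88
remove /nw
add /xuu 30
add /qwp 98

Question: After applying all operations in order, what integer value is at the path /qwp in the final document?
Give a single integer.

After op 1 (remove /k): {"eu":67}
After op 2 (remove /eu): {}
After op 3 (add /nw 85): {"nw":85}
After op 4 (add /nw 55): {"nw":55}
After op 5 (replace /nw 88): {"nw":88}
After op 6 (remove /nw): {}
After op 7 (add /xuu 30): {"xuu":30}
After op 8 (add /qwp 98): {"qwp":98,"xuu":30}
Value at /qwp: 98

Answer: 98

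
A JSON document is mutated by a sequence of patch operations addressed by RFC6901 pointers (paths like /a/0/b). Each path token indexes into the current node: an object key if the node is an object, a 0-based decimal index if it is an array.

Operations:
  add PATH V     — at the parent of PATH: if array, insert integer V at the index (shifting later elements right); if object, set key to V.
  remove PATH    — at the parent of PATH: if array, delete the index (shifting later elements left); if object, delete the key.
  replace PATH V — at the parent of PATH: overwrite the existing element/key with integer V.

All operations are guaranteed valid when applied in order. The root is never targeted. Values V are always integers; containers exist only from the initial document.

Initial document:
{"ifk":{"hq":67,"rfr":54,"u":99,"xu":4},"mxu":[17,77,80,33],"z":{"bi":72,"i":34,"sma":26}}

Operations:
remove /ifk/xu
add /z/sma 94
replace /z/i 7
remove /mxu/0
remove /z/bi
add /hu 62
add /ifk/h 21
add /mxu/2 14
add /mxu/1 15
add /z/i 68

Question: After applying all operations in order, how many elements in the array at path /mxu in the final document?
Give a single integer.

Answer: 5

Derivation:
After op 1 (remove /ifk/xu): {"ifk":{"hq":67,"rfr":54,"u":99},"mxu":[17,77,80,33],"z":{"bi":72,"i":34,"sma":26}}
After op 2 (add /z/sma 94): {"ifk":{"hq":67,"rfr":54,"u":99},"mxu":[17,77,80,33],"z":{"bi":72,"i":34,"sma":94}}
After op 3 (replace /z/i 7): {"ifk":{"hq":67,"rfr":54,"u":99},"mxu":[17,77,80,33],"z":{"bi":72,"i":7,"sma":94}}
After op 4 (remove /mxu/0): {"ifk":{"hq":67,"rfr":54,"u":99},"mxu":[77,80,33],"z":{"bi":72,"i":7,"sma":94}}
After op 5 (remove /z/bi): {"ifk":{"hq":67,"rfr":54,"u":99},"mxu":[77,80,33],"z":{"i":7,"sma":94}}
After op 6 (add /hu 62): {"hu":62,"ifk":{"hq":67,"rfr":54,"u":99},"mxu":[77,80,33],"z":{"i":7,"sma":94}}
After op 7 (add /ifk/h 21): {"hu":62,"ifk":{"h":21,"hq":67,"rfr":54,"u":99},"mxu":[77,80,33],"z":{"i":7,"sma":94}}
After op 8 (add /mxu/2 14): {"hu":62,"ifk":{"h":21,"hq":67,"rfr":54,"u":99},"mxu":[77,80,14,33],"z":{"i":7,"sma":94}}
After op 9 (add /mxu/1 15): {"hu":62,"ifk":{"h":21,"hq":67,"rfr":54,"u":99},"mxu":[77,15,80,14,33],"z":{"i":7,"sma":94}}
After op 10 (add /z/i 68): {"hu":62,"ifk":{"h":21,"hq":67,"rfr":54,"u":99},"mxu":[77,15,80,14,33],"z":{"i":68,"sma":94}}
Size at path /mxu: 5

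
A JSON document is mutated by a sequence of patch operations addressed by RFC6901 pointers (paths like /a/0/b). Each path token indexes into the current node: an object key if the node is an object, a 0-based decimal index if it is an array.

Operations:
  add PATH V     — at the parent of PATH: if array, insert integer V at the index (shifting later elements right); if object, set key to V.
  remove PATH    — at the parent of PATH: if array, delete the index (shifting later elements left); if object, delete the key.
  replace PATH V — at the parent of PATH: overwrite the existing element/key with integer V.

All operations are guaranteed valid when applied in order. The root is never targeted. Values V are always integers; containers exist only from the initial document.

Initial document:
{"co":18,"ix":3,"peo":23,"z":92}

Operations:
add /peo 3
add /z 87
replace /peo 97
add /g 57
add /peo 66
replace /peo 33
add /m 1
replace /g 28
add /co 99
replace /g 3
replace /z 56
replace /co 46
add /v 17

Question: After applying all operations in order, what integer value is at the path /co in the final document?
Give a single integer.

After op 1 (add /peo 3): {"co":18,"ix":3,"peo":3,"z":92}
After op 2 (add /z 87): {"co":18,"ix":3,"peo":3,"z":87}
After op 3 (replace /peo 97): {"co":18,"ix":3,"peo":97,"z":87}
After op 4 (add /g 57): {"co":18,"g":57,"ix":3,"peo":97,"z":87}
After op 5 (add /peo 66): {"co":18,"g":57,"ix":3,"peo":66,"z":87}
After op 6 (replace /peo 33): {"co":18,"g":57,"ix":3,"peo":33,"z":87}
After op 7 (add /m 1): {"co":18,"g":57,"ix":3,"m":1,"peo":33,"z":87}
After op 8 (replace /g 28): {"co":18,"g":28,"ix":3,"m":1,"peo":33,"z":87}
After op 9 (add /co 99): {"co":99,"g":28,"ix":3,"m":1,"peo":33,"z":87}
After op 10 (replace /g 3): {"co":99,"g":3,"ix":3,"m":1,"peo":33,"z":87}
After op 11 (replace /z 56): {"co":99,"g":3,"ix":3,"m":1,"peo":33,"z":56}
After op 12 (replace /co 46): {"co":46,"g":3,"ix":3,"m":1,"peo":33,"z":56}
After op 13 (add /v 17): {"co":46,"g":3,"ix":3,"m":1,"peo":33,"v":17,"z":56}
Value at /co: 46

Answer: 46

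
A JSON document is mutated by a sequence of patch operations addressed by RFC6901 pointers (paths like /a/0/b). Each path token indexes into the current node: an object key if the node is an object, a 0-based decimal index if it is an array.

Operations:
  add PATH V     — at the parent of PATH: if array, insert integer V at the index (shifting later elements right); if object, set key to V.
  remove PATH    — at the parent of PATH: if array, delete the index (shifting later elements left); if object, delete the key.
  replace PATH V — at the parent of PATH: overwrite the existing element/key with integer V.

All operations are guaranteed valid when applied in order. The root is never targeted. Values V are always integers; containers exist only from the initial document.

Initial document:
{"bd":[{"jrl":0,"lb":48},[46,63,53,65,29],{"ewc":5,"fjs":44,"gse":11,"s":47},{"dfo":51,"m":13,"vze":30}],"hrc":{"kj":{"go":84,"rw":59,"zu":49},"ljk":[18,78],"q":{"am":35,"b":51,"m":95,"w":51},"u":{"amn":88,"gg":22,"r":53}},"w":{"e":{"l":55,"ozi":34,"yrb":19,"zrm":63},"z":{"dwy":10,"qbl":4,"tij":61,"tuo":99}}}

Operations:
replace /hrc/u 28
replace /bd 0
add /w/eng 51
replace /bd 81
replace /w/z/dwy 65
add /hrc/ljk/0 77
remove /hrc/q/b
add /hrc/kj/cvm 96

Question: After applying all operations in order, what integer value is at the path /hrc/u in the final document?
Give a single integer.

Answer: 28

Derivation:
After op 1 (replace /hrc/u 28): {"bd":[{"jrl":0,"lb":48},[46,63,53,65,29],{"ewc":5,"fjs":44,"gse":11,"s":47},{"dfo":51,"m":13,"vze":30}],"hrc":{"kj":{"go":84,"rw":59,"zu":49},"ljk":[18,78],"q":{"am":35,"b":51,"m":95,"w":51},"u":28},"w":{"e":{"l":55,"ozi":34,"yrb":19,"zrm":63},"z":{"dwy":10,"qbl":4,"tij":61,"tuo":99}}}
After op 2 (replace /bd 0): {"bd":0,"hrc":{"kj":{"go":84,"rw":59,"zu":49},"ljk":[18,78],"q":{"am":35,"b":51,"m":95,"w":51},"u":28},"w":{"e":{"l":55,"ozi":34,"yrb":19,"zrm":63},"z":{"dwy":10,"qbl":4,"tij":61,"tuo":99}}}
After op 3 (add /w/eng 51): {"bd":0,"hrc":{"kj":{"go":84,"rw":59,"zu":49},"ljk":[18,78],"q":{"am":35,"b":51,"m":95,"w":51},"u":28},"w":{"e":{"l":55,"ozi":34,"yrb":19,"zrm":63},"eng":51,"z":{"dwy":10,"qbl":4,"tij":61,"tuo":99}}}
After op 4 (replace /bd 81): {"bd":81,"hrc":{"kj":{"go":84,"rw":59,"zu":49},"ljk":[18,78],"q":{"am":35,"b":51,"m":95,"w":51},"u":28},"w":{"e":{"l":55,"ozi":34,"yrb":19,"zrm":63},"eng":51,"z":{"dwy":10,"qbl":4,"tij":61,"tuo":99}}}
After op 5 (replace /w/z/dwy 65): {"bd":81,"hrc":{"kj":{"go":84,"rw":59,"zu":49},"ljk":[18,78],"q":{"am":35,"b":51,"m":95,"w":51},"u":28},"w":{"e":{"l":55,"ozi":34,"yrb":19,"zrm":63},"eng":51,"z":{"dwy":65,"qbl":4,"tij":61,"tuo":99}}}
After op 6 (add /hrc/ljk/0 77): {"bd":81,"hrc":{"kj":{"go":84,"rw":59,"zu":49},"ljk":[77,18,78],"q":{"am":35,"b":51,"m":95,"w":51},"u":28},"w":{"e":{"l":55,"ozi":34,"yrb":19,"zrm":63},"eng":51,"z":{"dwy":65,"qbl":4,"tij":61,"tuo":99}}}
After op 7 (remove /hrc/q/b): {"bd":81,"hrc":{"kj":{"go":84,"rw":59,"zu":49},"ljk":[77,18,78],"q":{"am":35,"m":95,"w":51},"u":28},"w":{"e":{"l":55,"ozi":34,"yrb":19,"zrm":63},"eng":51,"z":{"dwy":65,"qbl":4,"tij":61,"tuo":99}}}
After op 8 (add /hrc/kj/cvm 96): {"bd":81,"hrc":{"kj":{"cvm":96,"go":84,"rw":59,"zu":49},"ljk":[77,18,78],"q":{"am":35,"m":95,"w":51},"u":28},"w":{"e":{"l":55,"ozi":34,"yrb":19,"zrm":63},"eng":51,"z":{"dwy":65,"qbl":4,"tij":61,"tuo":99}}}
Value at /hrc/u: 28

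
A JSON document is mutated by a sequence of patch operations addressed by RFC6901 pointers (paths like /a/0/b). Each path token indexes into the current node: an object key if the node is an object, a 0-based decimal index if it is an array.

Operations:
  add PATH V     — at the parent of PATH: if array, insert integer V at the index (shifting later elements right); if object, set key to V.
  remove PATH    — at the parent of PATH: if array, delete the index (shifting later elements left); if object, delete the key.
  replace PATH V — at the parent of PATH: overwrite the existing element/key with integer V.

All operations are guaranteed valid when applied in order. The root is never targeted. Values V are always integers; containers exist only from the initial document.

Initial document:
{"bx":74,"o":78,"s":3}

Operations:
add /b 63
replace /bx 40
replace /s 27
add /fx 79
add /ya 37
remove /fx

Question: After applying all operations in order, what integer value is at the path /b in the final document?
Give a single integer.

Answer: 63

Derivation:
After op 1 (add /b 63): {"b":63,"bx":74,"o":78,"s":3}
After op 2 (replace /bx 40): {"b":63,"bx":40,"o":78,"s":3}
After op 3 (replace /s 27): {"b":63,"bx":40,"o":78,"s":27}
After op 4 (add /fx 79): {"b":63,"bx":40,"fx":79,"o":78,"s":27}
After op 5 (add /ya 37): {"b":63,"bx":40,"fx":79,"o":78,"s":27,"ya":37}
After op 6 (remove /fx): {"b":63,"bx":40,"o":78,"s":27,"ya":37}
Value at /b: 63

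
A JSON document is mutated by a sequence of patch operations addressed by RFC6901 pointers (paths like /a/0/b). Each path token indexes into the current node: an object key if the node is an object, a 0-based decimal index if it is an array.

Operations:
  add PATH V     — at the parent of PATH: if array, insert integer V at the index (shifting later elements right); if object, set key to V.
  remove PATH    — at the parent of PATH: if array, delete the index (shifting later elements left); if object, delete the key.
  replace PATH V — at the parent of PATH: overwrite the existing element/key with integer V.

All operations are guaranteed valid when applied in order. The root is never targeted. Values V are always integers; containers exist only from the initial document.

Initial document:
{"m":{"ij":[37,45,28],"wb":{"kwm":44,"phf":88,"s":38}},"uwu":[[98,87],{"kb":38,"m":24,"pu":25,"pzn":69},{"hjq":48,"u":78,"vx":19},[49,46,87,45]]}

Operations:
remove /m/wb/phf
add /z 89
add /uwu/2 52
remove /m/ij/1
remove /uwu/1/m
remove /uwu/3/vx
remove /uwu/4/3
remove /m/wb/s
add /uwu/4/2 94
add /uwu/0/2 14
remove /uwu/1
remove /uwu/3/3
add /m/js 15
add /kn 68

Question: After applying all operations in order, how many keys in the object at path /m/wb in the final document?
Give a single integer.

Answer: 1

Derivation:
After op 1 (remove /m/wb/phf): {"m":{"ij":[37,45,28],"wb":{"kwm":44,"s":38}},"uwu":[[98,87],{"kb":38,"m":24,"pu":25,"pzn":69},{"hjq":48,"u":78,"vx":19},[49,46,87,45]]}
After op 2 (add /z 89): {"m":{"ij":[37,45,28],"wb":{"kwm":44,"s":38}},"uwu":[[98,87],{"kb":38,"m":24,"pu":25,"pzn":69},{"hjq":48,"u":78,"vx":19},[49,46,87,45]],"z":89}
After op 3 (add /uwu/2 52): {"m":{"ij":[37,45,28],"wb":{"kwm":44,"s":38}},"uwu":[[98,87],{"kb":38,"m":24,"pu":25,"pzn":69},52,{"hjq":48,"u":78,"vx":19},[49,46,87,45]],"z":89}
After op 4 (remove /m/ij/1): {"m":{"ij":[37,28],"wb":{"kwm":44,"s":38}},"uwu":[[98,87],{"kb":38,"m":24,"pu":25,"pzn":69},52,{"hjq":48,"u":78,"vx":19},[49,46,87,45]],"z":89}
After op 5 (remove /uwu/1/m): {"m":{"ij":[37,28],"wb":{"kwm":44,"s":38}},"uwu":[[98,87],{"kb":38,"pu":25,"pzn":69},52,{"hjq":48,"u":78,"vx":19},[49,46,87,45]],"z":89}
After op 6 (remove /uwu/3/vx): {"m":{"ij":[37,28],"wb":{"kwm":44,"s":38}},"uwu":[[98,87],{"kb":38,"pu":25,"pzn":69},52,{"hjq":48,"u":78},[49,46,87,45]],"z":89}
After op 7 (remove /uwu/4/3): {"m":{"ij":[37,28],"wb":{"kwm":44,"s":38}},"uwu":[[98,87],{"kb":38,"pu":25,"pzn":69},52,{"hjq":48,"u":78},[49,46,87]],"z":89}
After op 8 (remove /m/wb/s): {"m":{"ij":[37,28],"wb":{"kwm":44}},"uwu":[[98,87],{"kb":38,"pu":25,"pzn":69},52,{"hjq":48,"u":78},[49,46,87]],"z":89}
After op 9 (add /uwu/4/2 94): {"m":{"ij":[37,28],"wb":{"kwm":44}},"uwu":[[98,87],{"kb":38,"pu":25,"pzn":69},52,{"hjq":48,"u":78},[49,46,94,87]],"z":89}
After op 10 (add /uwu/0/2 14): {"m":{"ij":[37,28],"wb":{"kwm":44}},"uwu":[[98,87,14],{"kb":38,"pu":25,"pzn":69},52,{"hjq":48,"u":78},[49,46,94,87]],"z":89}
After op 11 (remove /uwu/1): {"m":{"ij":[37,28],"wb":{"kwm":44}},"uwu":[[98,87,14],52,{"hjq":48,"u":78},[49,46,94,87]],"z":89}
After op 12 (remove /uwu/3/3): {"m":{"ij":[37,28],"wb":{"kwm":44}},"uwu":[[98,87,14],52,{"hjq":48,"u":78},[49,46,94]],"z":89}
After op 13 (add /m/js 15): {"m":{"ij":[37,28],"js":15,"wb":{"kwm":44}},"uwu":[[98,87,14],52,{"hjq":48,"u":78},[49,46,94]],"z":89}
After op 14 (add /kn 68): {"kn":68,"m":{"ij":[37,28],"js":15,"wb":{"kwm":44}},"uwu":[[98,87,14],52,{"hjq":48,"u":78},[49,46,94]],"z":89}
Size at path /m/wb: 1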